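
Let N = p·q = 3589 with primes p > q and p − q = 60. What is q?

37

Since p = q + 60, we have 3589 = q(q + 60), so q² + 60q − 3589 = 0.
Discriminant: 60² + 4·3589 = 3600 + 14356 = 17956; √17956 = 134.
q = (−60 + 134)/2 = 37, and p = q + 60 = 97.
Check: 37 · 97 = 3589.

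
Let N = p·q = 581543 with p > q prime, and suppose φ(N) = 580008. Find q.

φ(n) = (p−1)(q−1) = n − (p+q) + 1, so p + q = 581543 − 580008 + 1 = 1536.
p and q are the roots of t² − 1536t + 581543 = 0.
Discriminant: 1536² − 4·581543 = 2359296 − 2326172 = 33124; √33124 = 182.
q = (1536 − 182)/2 = 677, p = (1536 + 182)/2 = 859.
Check: 677 · 859 = 581543.

677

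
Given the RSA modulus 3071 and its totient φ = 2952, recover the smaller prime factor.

37

φ(n) = (p−1)(q−1) = n − (p+q) + 1, so p + q = 3071 − 2952 + 1 = 120.
p and q are the roots of t² − 120t + 3071 = 0.
Discriminant: 120² − 4·3071 = 14400 − 12284 = 2116; √2116 = 46.
q = (120 − 46)/2 = 37, p = (120 + 46)/2 = 83.
Check: 37 · 83 = 3071.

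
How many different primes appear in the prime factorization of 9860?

4

9860 = 2^2 · 2465
2465 = 5 · 493
493 = 17 · 29
9860 = 2^2 · 5 · 17 · 29, which has 4 distinct prime factors.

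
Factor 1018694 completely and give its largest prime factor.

1018694 = 2 · 509347
509347 = 59 · 8633
8633 = 89 · 97
97 is prime.
So 1018694 = 2 · 59 · 89 · 97; the largest prime factor is 97.

97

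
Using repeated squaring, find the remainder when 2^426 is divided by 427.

64

2^1 ≡ 2 (mod 427)
2^2 ≡ 2^2 = 4 ≡ 4 (mod 427)
2^4 ≡ 4^2 = 16 ≡ 16 (mod 427)
2^8 ≡ 16^2 = 256 ≡ 256 (mod 427)
2^16 ≡ 256^2 = 65536 ≡ 205 (mod 427)
2^32 ≡ 205^2 = 42025 ≡ 179 (mod 427)
2^64 ≡ 179^2 = 32041 ≡ 16 (mod 427)
2^128 ≡ 16^2 = 256 ≡ 256 (mod 427)
2^256 ≡ 256^2 = 65536 ≡ 205 (mod 427)
426 = 256 + 128 + 32 + 8 + 2 in binary powers of 2.
So 2^426 ≡ 205 · 256 · 179 · 256 · 4 ≡ 64 (mod 427).
Since 64 ≠ 1, base 2 is a Fermat witness: 427 is composite.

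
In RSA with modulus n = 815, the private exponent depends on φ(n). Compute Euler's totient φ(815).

648

Factor: 815 = 5 · 163.
φ(815) = (5−1) · (163−1) = 4 · 162 = 648.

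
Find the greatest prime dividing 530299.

530299 = 7 · 75757
75757 = 11 · 6887
6887 = 71 · 97
97 is prime.
So 530299 = 7 · 11 · 71 · 97; the largest prime factor is 97.

97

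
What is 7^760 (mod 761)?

7^1 ≡ 7 (mod 761)
7^2 ≡ 7^2 = 49 ≡ 49 (mod 761)
7^4 ≡ 49^2 = 2401 ≡ 118 (mod 761)
7^8 ≡ 118^2 = 13924 ≡ 226 (mod 761)
7^16 ≡ 226^2 = 51076 ≡ 89 (mod 761)
7^32 ≡ 89^2 = 7921 ≡ 311 (mod 761)
7^64 ≡ 311^2 = 96721 ≡ 74 (mod 761)
7^128 ≡ 74^2 = 5476 ≡ 149 (mod 761)
7^256 ≡ 149^2 = 22201 ≡ 132 (mod 761)
7^512 ≡ 132^2 = 17424 ≡ 682 (mod 761)
760 = 512 + 128 + 64 + 32 + 16 + 8 in binary powers of 2.
So 7^760 ≡ 682 · 149 · 74 · 311 · 89 · 226 ≡ 1 (mod 761).
Since the result is 1, base 7 gives no evidence that 761 is composite.

1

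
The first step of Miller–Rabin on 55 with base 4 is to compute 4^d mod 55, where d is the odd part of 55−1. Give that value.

55 − 1 = 54 = 2^1 · 27, so d = 27.
4^1 ≡ 4 (mod 55)
4^2 ≡ 4^2 = 16 ≡ 16 (mod 55)
4^4 ≡ 16^2 = 256 ≡ 36 (mod 55)
4^8 ≡ 36^2 = 1296 ≡ 31 (mod 55)
4^16 ≡ 31^2 = 961 ≡ 26 (mod 55)
27 = 16 + 8 + 2 + 1 in binary powers of 2.
So 4^27 ≡ 26 · 31 · 16 · 4 ≡ 49 (mod 55).
Squaring chain: 49; never reaches −1, so base 4 is a Miller–Rabin witness that 55 is composite.

49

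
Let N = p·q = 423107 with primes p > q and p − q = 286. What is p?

809

Since p = q + 286, we have 423107 = q(q + 286), so q² + 286q − 423107 = 0.
Discriminant: 286² + 4·423107 = 81796 + 1692428 = 1774224; √1774224 = 1332.
q = (−286 + 1332)/2 = 523, and p = q + 286 = 809.
Check: 523 · 809 = 423107.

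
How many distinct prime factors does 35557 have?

2

35557 = 31^2 · 37
35557 = 31^2 · 37, which has 2 distinct prime factors.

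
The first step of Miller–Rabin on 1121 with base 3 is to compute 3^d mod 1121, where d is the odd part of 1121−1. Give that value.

1121 − 1 = 1120 = 2^5 · 35, so d = 35.
3^1 ≡ 3 (mod 1121)
3^2 ≡ 3^2 = 9 ≡ 9 (mod 1121)
3^4 ≡ 9^2 = 81 ≡ 81 (mod 1121)
3^8 ≡ 81^2 = 6561 ≡ 956 (mod 1121)
3^16 ≡ 956^2 = 913936 ≡ 321 (mod 1121)
3^32 ≡ 321^2 = 103041 ≡ 1030 (mod 1121)
35 = 32 + 2 + 1 in binary powers of 2.
So 3^35 ≡ 1030 · 9 · 3 ≡ 906 (mod 1121).
Squaring chain: 906 → 264 → 194 → 643 → 921; never reaches −1, so base 3 is a Miller–Rabin witness that 1121 is composite.

906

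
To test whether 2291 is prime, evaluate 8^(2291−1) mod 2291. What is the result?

8^1 ≡ 8 (mod 2291)
8^2 ≡ 8^2 = 64 ≡ 64 (mod 2291)
8^4 ≡ 64^2 = 4096 ≡ 1805 (mod 2291)
8^8 ≡ 1805^2 = 3258025 ≡ 223 (mod 2291)
8^16 ≡ 223^2 = 49729 ≡ 1618 (mod 2291)
8^32 ≡ 1618^2 = 2617924 ≡ 1602 (mod 2291)
8^64 ≡ 1602^2 = 2566404 ≡ 484 (mod 2291)
8^128 ≡ 484^2 = 234256 ≡ 574 (mod 2291)
8^256 ≡ 574^2 = 329476 ≡ 1863 (mod 2291)
8^512 ≡ 1863^2 = 3470769 ≡ 2195 (mod 2291)
8^1024 ≡ 2195^2 = 4818025 ≡ 52 (mod 2291)
8^2048 ≡ 52^2 = 2704 ≡ 413 (mod 2291)
2290 = 2048 + 128 + 64 + 32 + 16 + 2 in binary powers of 2.
So 8^2290 ≡ 413 · 574 · 484 · 1602 · 1618 · 64 ≡ 2039 (mod 2291).
Since 2039 ≠ 1, base 8 is a Fermat witness: 2291 is composite.

2039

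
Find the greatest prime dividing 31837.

31837 = 13 · 2449
2449 = 31 · 79
79 is prime.
So 31837 = 13 · 31 · 79; the largest prime factor is 79.

79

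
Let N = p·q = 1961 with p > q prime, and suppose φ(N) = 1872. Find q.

φ(n) = (p−1)(q−1) = n − (p+q) + 1, so p + q = 1961 − 1872 + 1 = 90.
p and q are the roots of t² − 90t + 1961 = 0.
Discriminant: 90² − 4·1961 = 8100 − 7844 = 256; √256 = 16.
q = (90 − 16)/2 = 37, p = (90 + 16)/2 = 53.
Check: 37 · 53 = 1961.

37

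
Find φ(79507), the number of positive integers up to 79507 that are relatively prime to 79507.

Factor: 79507 = 43^3.
φ(79507) = 43^2·(43−1) = 77658.

77658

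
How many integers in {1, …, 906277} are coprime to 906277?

Factor: 906277 = 61 · 83 · 179.
φ(906277) = (61−1) · (83−1) · (179−1) = 60 · 82 · 178 = 875760.

875760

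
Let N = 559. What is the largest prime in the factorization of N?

43

559 = 13 · 43
43 is prime.
So 559 = 13 · 43; the largest prime factor is 43.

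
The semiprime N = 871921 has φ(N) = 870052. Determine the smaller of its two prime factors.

887

φ(n) = (p−1)(q−1) = n − (p+q) + 1, so p + q = 871921 − 870052 + 1 = 1870.
p and q are the roots of t² − 1870t + 871921 = 0.
Discriminant: 1870² − 4·871921 = 3496900 − 3487684 = 9216; √9216 = 96.
q = (1870 − 96)/2 = 887, p = (1870 + 96)/2 = 983.
Check: 887 · 983 = 871921.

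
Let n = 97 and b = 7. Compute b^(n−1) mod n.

1

7^1 ≡ 7 (mod 97)
7^2 ≡ 7^2 = 49 ≡ 49 (mod 97)
7^4 ≡ 49^2 = 2401 ≡ 73 (mod 97)
7^8 ≡ 73^2 = 5329 ≡ 91 (mod 97)
7^16 ≡ 91^2 = 8281 ≡ 36 (mod 97)
7^32 ≡ 36^2 = 1296 ≡ 35 (mod 97)
7^64 ≡ 35^2 = 1225 ≡ 61 (mod 97)
96 = 64 + 32 in binary powers of 2.
So 7^96 ≡ 61 · 35 ≡ 1 (mod 97).
Since the result is 1, base 7 gives no evidence that 97 is composite.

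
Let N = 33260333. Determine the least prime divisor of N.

73

33260333 is odd.
Digit sum 23, not divisible by 3.
Ends in 3: not divisible by 5.
7: 33260333 = 7·4751476 + 1
11: 33260333 = 11·3023666 + 7
13: 33260333 = 13·2558487 + 2
17: 33260333 = 17·1956490 + 3
19: 33260333 = 19·1750543 + 16
23: 33260333 = 23·1446101 + 10
29: 33260333 = 29·1146908 + 1
31: 33260333 = 31·1072913 + 30
37: 33260333 = 37·898927 + 34
41: 33260333 = 41·811227 + 26
43: 33260333 = 43·773496 + 5
47: 33260333 = 47·707666 + 31
53: 33260333 = 53·627553 + 24
59: 33260333 = 59·563734 + 27
61: 33260333 = 61·545251 + 22
67: 33260333 = 67·496422 + 59
71: 33260333 = 71·468455 + 28
73: 33260333 = 73·455621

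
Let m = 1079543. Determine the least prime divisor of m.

1079543 is odd.
Digit sum 29, not divisible by 3.
Ends in 3: not divisible by 5.
7: 1079543 = 7·154220 + 3
11: 1079543 = 11·98140 + 3
13: 1079543 = 13·83041 + 10
17: 1079543 = 17·63502 + 9
19: 1079543 = 19·56818 + 1
23: 1079543 = 23·46936 + 15
29: 1079543 = 29·37225 + 18
31: 1079543 = 31·34823 + 30
37: 1079543 = 37·29176 + 31
41: 1079543 = 41·26330 + 13
43: 1079543 = 43·25105 + 28
47: 1079543 = 47·22969

47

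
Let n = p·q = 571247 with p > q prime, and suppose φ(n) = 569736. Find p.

φ(n) = (p−1)(q−1) = n − (p+q) + 1, so p + q = 571247 − 569736 + 1 = 1512.
p and q are the roots of t² − 1512t + 571247 = 0.
Discriminant: 1512² − 4·571247 = 2286144 − 2284988 = 1156; √1156 = 34.
q = (1512 − 34)/2 = 739, p = (1512 + 34)/2 = 773.
Check: 739 · 773 = 571247.

773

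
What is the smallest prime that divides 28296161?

97

28296161 is odd.
Digit sum 35, not divisible by 3.
Ends in 1: not divisible by 5.
7: 28296161 = 7·4042308 + 5
11: 28296161 = 11·2572378 + 3
13: 28296161 = 13·2176627 + 10
17: 28296161 = 17·1664480 + 1
19: 28296161 = 19·1489271 + 12
23: 28296161 = 23·1230267 + 20
29: 28296161 = 29·975729 + 20
31: 28296161 = 31·912779 + 12
37: 28296161 = 37·764761 + 4
41: 28296161 = 41·690150 + 11
43: 28296161 = 43·658050 + 11
47: 28296161 = 47·602045 + 46
53: 28296161 = 53·533889 + 44
59: 28296161 = 59·479595 + 56
61: 28296161 = 61·463871 + 30
67: 28296161 = 67·422330 + 51
71: 28296161 = 71·398537 + 34
73: 28296161 = 73·387618 + 47
79: 28296161 = 79·358179 + 20
83: 28296161 = 83·340917 + 50
89: 28296161 = 89·317934 + 35
97: 28296161 = 97·291713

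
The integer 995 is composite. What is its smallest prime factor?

5

995 is odd.
Digit sum 23, not divisible by 3.
Ends in 5: divisible by 5.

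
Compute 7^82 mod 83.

7^1 ≡ 7 (mod 83)
7^2 ≡ 7^2 = 49 ≡ 49 (mod 83)
7^4 ≡ 49^2 = 2401 ≡ 77 (mod 83)
7^8 ≡ 77^2 = 5929 ≡ 36 (mod 83)
7^16 ≡ 36^2 = 1296 ≡ 51 (mod 83)
7^32 ≡ 51^2 = 2601 ≡ 28 (mod 83)
7^64 ≡ 28^2 = 784 ≡ 37 (mod 83)
82 = 64 + 16 + 2 in binary powers of 2.
So 7^82 ≡ 37 · 51 · 49 ≡ 1 (mod 83).
Since the result is 1, base 7 gives no evidence that 83 is composite.

1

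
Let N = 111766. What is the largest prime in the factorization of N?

111766 = 2 · 55883
55883 = 29 · 1927
1927 = 41 · 47
47 is prime.
So 111766 = 2 · 29 · 41 · 47; the largest prime factor is 47.

47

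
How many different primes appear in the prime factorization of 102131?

3

102131 = 41 · 2491
2491 = 47 · 53
102131 = 41 · 47 · 53, which has 3 distinct prime factors.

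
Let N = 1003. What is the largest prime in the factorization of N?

1003 = 17 · 59
59 is prime.
So 1003 = 17 · 59; the largest prime factor is 59.

59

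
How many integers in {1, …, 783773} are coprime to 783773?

748800

Factor: 783773 = 31 · 131 · 193.
φ(783773) = (31−1) · (131−1) · (193−1) = 30 · 130 · 192 = 748800.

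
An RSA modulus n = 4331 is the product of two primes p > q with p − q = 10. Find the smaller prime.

Since p = q + 10, we have 4331 = q(q + 10), so q² + 10q − 4331 = 0.
Discriminant: 10² + 4·4331 = 100 + 17324 = 17424; √17424 = 132.
q = (−10 + 132)/2 = 61, and p = q + 10 = 71.
Check: 61 · 71 = 4331.

61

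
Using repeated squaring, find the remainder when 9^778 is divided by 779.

9^1 ≡ 9 (mod 779)
9^2 ≡ 9^2 = 81 ≡ 81 (mod 779)
9^4 ≡ 81^2 = 6561 ≡ 329 (mod 779)
9^8 ≡ 329^2 = 108241 ≡ 739 (mod 779)
9^16 ≡ 739^2 = 546121 ≡ 42 (mod 779)
9^32 ≡ 42^2 = 1764 ≡ 206 (mod 779)
9^64 ≡ 206^2 = 42436 ≡ 370 (mod 779)
9^128 ≡ 370^2 = 136900 ≡ 575 (mod 779)
9^256 ≡ 575^2 = 330625 ≡ 329 (mod 779)
9^512 ≡ 329^2 = 108241 ≡ 739 (mod 779)
778 = 512 + 256 + 8 + 2 in binary powers of 2.
So 9^778 ≡ 739 · 329 · 739 · 81 ≡ 614 (mod 779).
Since 614 ≠ 1, base 9 is a Fermat witness: 779 is composite.

614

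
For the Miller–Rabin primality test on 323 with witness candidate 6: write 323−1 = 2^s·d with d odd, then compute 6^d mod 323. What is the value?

323 − 1 = 322 = 2^1 · 161, so d = 161.
6^1 ≡ 6 (mod 323)
6^2 ≡ 6^2 = 36 ≡ 36 (mod 323)
6^4 ≡ 36^2 = 1296 ≡ 4 (mod 323)
6^8 ≡ 4^2 = 16 ≡ 16 (mod 323)
6^16 ≡ 16^2 = 256 ≡ 256 (mod 323)
6^32 ≡ 256^2 = 65536 ≡ 290 (mod 323)
6^64 ≡ 290^2 = 84100 ≡ 120 (mod 323)
6^128 ≡ 120^2 = 14400 ≡ 188 (mod 323)
161 = 128 + 32 + 1 in binary powers of 2.
So 6^161 ≡ 188 · 290 · 6 ≡ 244 (mod 323).
Squaring chain: 244; never reaches −1, so base 6 is a Miller–Rabin witness that 323 is composite.

244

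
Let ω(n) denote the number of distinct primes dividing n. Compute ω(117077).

2

117077 = 47^2 · 53
117077 = 47^2 · 53, which has 2 distinct prime factors.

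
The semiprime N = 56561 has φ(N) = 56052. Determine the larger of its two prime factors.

347

φ(n) = (p−1)(q−1) = n − (p+q) + 1, so p + q = 56561 − 56052 + 1 = 510.
p and q are the roots of t² − 510t + 56561 = 0.
Discriminant: 510² − 4·56561 = 260100 − 226244 = 33856; √33856 = 184.
q = (510 − 184)/2 = 163, p = (510 + 184)/2 = 347.
Check: 163 · 347 = 56561.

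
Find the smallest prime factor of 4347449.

79

4347449 is odd.
Digit sum 35, not divisible by 3.
Ends in 9: not divisible by 5.
7: 4347449 = 7·621064 + 1
11: 4347449 = 11·395222 + 7
13: 4347449 = 13·334419 + 2
17: 4347449 = 17·255732 + 5
19: 4347449 = 19·228813 + 2
23: 4347449 = 23·189019 + 12
29: 4347449 = 29·149912 + 1
31: 4347449 = 31·140240 + 9
37: 4347449 = 37·117498 + 23
41: 4347449 = 41·106035 + 14
43: 4347449 = 43·101103 + 20
47: 4347449 = 47·92498 + 43
53: 4347449 = 53·82027 + 18
59: 4347449 = 59·73685 + 34
61: 4347449 = 61·71269 + 40
67: 4347449 = 67·64887 + 20
71: 4347449 = 71·61231 + 48
73: 4347449 = 73·59554 + 7
79: 4347449 = 79·55031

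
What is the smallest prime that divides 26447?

53

26447 is odd.
Digit sum 23, not divisible by 3.
Ends in 7: not divisible by 5.
7: 26447 = 7·3778 + 1
11: 26447 = 11·2404 + 3
13: 26447 = 13·2034 + 5
17: 26447 = 17·1555 + 12
19: 26447 = 19·1391 + 18
23: 26447 = 23·1149 + 20
29: 26447 = 29·911 + 28
31: 26447 = 31·853 + 4
37: 26447 = 37·714 + 29
41: 26447 = 41·645 + 2
43: 26447 = 43·615 + 2
47: 26447 = 47·562 + 33
53: 26447 = 53·499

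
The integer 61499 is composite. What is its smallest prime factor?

89

61499 is odd.
Digit sum 29, not divisible by 3.
Ends in 9: not divisible by 5.
7: 61499 = 7·8785 + 4
11: 61499 = 11·5590 + 9
13: 61499 = 13·4730 + 9
17: 61499 = 17·3617 + 10
19: 61499 = 19·3236 + 15
23: 61499 = 23·2673 + 20
29: 61499 = 29·2120 + 19
31: 61499 = 31·1983 + 26
37: 61499 = 37·1662 + 5
41: 61499 = 41·1499 + 40
43: 61499 = 43·1430 + 9
47: 61499 = 47·1308 + 23
53: 61499 = 53·1160 + 19
59: 61499 = 59·1042 + 21
61: 61499 = 61·1008 + 11
67: 61499 = 67·917 + 60
71: 61499 = 71·866 + 13
73: 61499 = 73·842 + 33
79: 61499 = 79·778 + 37
83: 61499 = 83·740 + 79
89: 61499 = 89·691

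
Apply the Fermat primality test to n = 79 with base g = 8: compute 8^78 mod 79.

1

8^1 ≡ 8 (mod 79)
8^2 ≡ 8^2 = 64 ≡ 64 (mod 79)
8^4 ≡ 64^2 = 4096 ≡ 67 (mod 79)
8^8 ≡ 67^2 = 4489 ≡ 65 (mod 79)
8^16 ≡ 65^2 = 4225 ≡ 38 (mod 79)
8^32 ≡ 38^2 = 1444 ≡ 22 (mod 79)
8^64 ≡ 22^2 = 484 ≡ 10 (mod 79)
78 = 64 + 8 + 4 + 2 in binary powers of 2.
So 8^78 ≡ 10 · 65 · 67 · 64 ≡ 1 (mod 79).
Since the result is 1, base 8 gives no evidence that 79 is composite.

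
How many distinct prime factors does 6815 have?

6815 = 5 · 1363
1363 = 29 · 47
6815 = 5 · 29 · 47, which has 3 distinct prime factors.

3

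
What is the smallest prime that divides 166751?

166751 is odd.
Digit sum 26, not divisible by 3.
Ends in 1: not divisible by 5.
7: 166751 = 7·23821 + 4
11: 166751 = 11·15159 + 2
13: 166751 = 13·12827

13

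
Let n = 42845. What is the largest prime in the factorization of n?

41

42845 = 5 · 8569
8569 = 11 · 779
779 = 19 · 41
41 is prime.
So 42845 = 5 · 11 · 19 · 41; the largest prime factor is 41.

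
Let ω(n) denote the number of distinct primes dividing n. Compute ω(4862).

4862 = 2 · 2431
2431 = 11 · 221
221 = 13 · 17
4862 = 2 · 11 · 13 · 17, which has 4 distinct prime factors.

4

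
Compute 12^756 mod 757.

12^1 ≡ 12 (mod 757)
12^2 ≡ 12^2 = 144 ≡ 144 (mod 757)
12^4 ≡ 144^2 = 20736 ≡ 297 (mod 757)
12^8 ≡ 297^2 = 88209 ≡ 397 (mod 757)
12^16 ≡ 397^2 = 157609 ≡ 153 (mod 757)
12^32 ≡ 153^2 = 23409 ≡ 699 (mod 757)
12^64 ≡ 699^2 = 488601 ≡ 336 (mod 757)
12^128 ≡ 336^2 = 112896 ≡ 103 (mod 757)
12^256 ≡ 103^2 = 10609 ≡ 11 (mod 757)
12^512 ≡ 11^2 = 121 ≡ 121 (mod 757)
756 = 512 + 128 + 64 + 32 + 16 + 4 in binary powers of 2.
So 12^756 ≡ 121 · 103 · 336 · 699 · 153 · 297 ≡ 1 (mod 757).
Since the result is 1, base 12 gives no evidence that 757 is composite.

1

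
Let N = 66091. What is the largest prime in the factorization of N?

53

66091 = 29 · 2279
2279 = 43 · 53
53 is prime.
So 66091 = 29 · 43 · 53; the largest prime factor is 53.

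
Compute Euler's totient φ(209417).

Factor: 209417 = 13 · 89 · 181.
φ(209417) = (13−1) · (89−1) · (181−1) = 12 · 88 · 180 = 190080.

190080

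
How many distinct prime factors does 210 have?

4

210 = 2 · 105
105 = 3 · 35
35 = 5 · 7
210 = 2 · 3 · 5 · 7, which has 4 distinct prime factors.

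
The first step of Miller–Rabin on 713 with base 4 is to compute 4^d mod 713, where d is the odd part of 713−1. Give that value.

713 − 1 = 712 = 2^3 · 89, so d = 89.
4^1 ≡ 4 (mod 713)
4^2 ≡ 4^2 = 16 ≡ 16 (mod 713)
4^4 ≡ 16^2 = 256 ≡ 256 (mod 713)
4^8 ≡ 256^2 = 65536 ≡ 653 (mod 713)
4^16 ≡ 653^2 = 426409 ≡ 35 (mod 713)
4^32 ≡ 35^2 = 1225 ≡ 512 (mod 713)
4^64 ≡ 512^2 = 262144 ≡ 473 (mod 713)
89 = 64 + 16 + 8 + 1 in binary powers of 2.
So 4^89 ≡ 473 · 35 · 653 · 4 ≡ 349 (mod 713).
Squaring chain: 349 → 591 → 624; never reaches −1, so base 4 is a Miller–Rabin witness that 713 is composite.

349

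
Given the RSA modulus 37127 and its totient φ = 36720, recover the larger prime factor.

φ(n) = (p−1)(q−1) = n − (p+q) + 1, so p + q = 37127 − 36720 + 1 = 408.
p and q are the roots of t² − 408t + 37127 = 0.
Discriminant: 408² − 4·37127 = 166464 − 148508 = 17956; √17956 = 134.
q = (408 − 134)/2 = 137, p = (408 + 134)/2 = 271.
Check: 137 · 271 = 37127.

271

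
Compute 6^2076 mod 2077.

1148

6^1 ≡ 6 (mod 2077)
6^2 ≡ 6^2 = 36 ≡ 36 (mod 2077)
6^4 ≡ 36^2 = 1296 ≡ 1296 (mod 2077)
6^8 ≡ 1296^2 = 1679616 ≡ 1400 (mod 2077)
6^16 ≡ 1400^2 = 1960000 ≡ 1389 (mod 2077)
6^32 ≡ 1389^2 = 1929321 ≡ 1865 (mod 2077)
6^64 ≡ 1865^2 = 3478225 ≡ 1327 (mod 2077)
6^128 ≡ 1327^2 = 1760929 ≡ 1710 (mod 2077)
6^256 ≡ 1710^2 = 2924100 ≡ 1761 (mod 2077)
6^512 ≡ 1761^2 = 3101121 ≡ 160 (mod 2077)
6^1024 ≡ 160^2 = 25600 ≡ 676 (mod 2077)
6^2048 ≡ 676^2 = 456976 ≡ 36 (mod 2077)
2076 = 2048 + 16 + 8 + 4 in binary powers of 2.
So 6^2076 ≡ 36 · 1389 · 1400 · 1296 ≡ 1148 (mod 2077).
Since 1148 ≠ 1, base 6 is a Fermat witness: 2077 is composite.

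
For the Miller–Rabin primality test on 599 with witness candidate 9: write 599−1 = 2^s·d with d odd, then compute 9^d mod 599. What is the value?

1

599 − 1 = 598 = 2^1 · 299, so d = 299.
9^1 ≡ 9 (mod 599)
9^2 ≡ 9^2 = 81 ≡ 81 (mod 599)
9^4 ≡ 81^2 = 6561 ≡ 571 (mod 599)
9^8 ≡ 571^2 = 326041 ≡ 185 (mod 599)
9^16 ≡ 185^2 = 34225 ≡ 82 (mod 599)
9^32 ≡ 82^2 = 6724 ≡ 135 (mod 599)
9^64 ≡ 135^2 = 18225 ≡ 255 (mod 599)
9^128 ≡ 255^2 = 65025 ≡ 333 (mod 599)
9^256 ≡ 333^2 = 110889 ≡ 74 (mod 599)
299 = 256 + 32 + 8 + 2 + 1 in binary powers of 2.
So 9^299 ≡ 74 · 135 · 185 · 81 · 9 ≡ 1 (mod 599).
Since 9^d ≡ 1 (mod 599), base 9 does not prove 599 composite.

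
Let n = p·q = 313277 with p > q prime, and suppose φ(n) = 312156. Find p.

599

φ(n) = (p−1)(q−1) = n − (p+q) + 1, so p + q = 313277 − 312156 + 1 = 1122.
p and q are the roots of t² − 1122t + 313277 = 0.
Discriminant: 1122² − 4·313277 = 1258884 − 1253108 = 5776; √5776 = 76.
q = (1122 − 76)/2 = 523, p = (1122 + 76)/2 = 599.
Check: 523 · 599 = 313277.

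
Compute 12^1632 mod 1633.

12^1 ≡ 12 (mod 1633)
12^2 ≡ 12^2 = 144 ≡ 144 (mod 1633)
12^4 ≡ 144^2 = 20736 ≡ 1140 (mod 1633)
12^8 ≡ 1140^2 = 1299600 ≡ 1365 (mod 1633)
12^16 ≡ 1365^2 = 1863225 ≡ 1605 (mod 1633)
12^32 ≡ 1605^2 = 2576025 ≡ 784 (mod 1633)
12^64 ≡ 784^2 = 614656 ≡ 648 (mod 1633)
12^128 ≡ 648^2 = 419904 ≡ 223 (mod 1633)
12^256 ≡ 223^2 = 49729 ≡ 739 (mod 1633)
12^512 ≡ 739^2 = 546121 ≡ 699 (mod 1633)
12^1024 ≡ 699^2 = 488601 ≡ 334 (mod 1633)
1632 = 1024 + 512 + 64 + 32 in binary powers of 2.
So 12^1632 ≡ 334 · 699 · 648 · 784 ≡ 841 (mod 1633).
Since 841 ≠ 1, base 12 is a Fermat witness: 1633 is composite.

841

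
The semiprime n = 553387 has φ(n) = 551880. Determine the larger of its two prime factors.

877

φ(n) = (p−1)(q−1) = n − (p+q) + 1, so p + q = 553387 − 551880 + 1 = 1508.
p and q are the roots of t² − 1508t + 553387 = 0.
Discriminant: 1508² − 4·553387 = 2274064 − 2213548 = 60516; √60516 = 246.
q = (1508 − 246)/2 = 631, p = (1508 + 246)/2 = 877.
Check: 631 · 877 = 553387.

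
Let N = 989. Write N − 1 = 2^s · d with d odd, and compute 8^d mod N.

108

989 − 1 = 988 = 2^2 · 247, so d = 247.
8^1 ≡ 8 (mod 989)
8^2 ≡ 8^2 = 64 ≡ 64 (mod 989)
8^4 ≡ 64^2 = 4096 ≡ 140 (mod 989)
8^8 ≡ 140^2 = 19600 ≡ 809 (mod 989)
8^16 ≡ 809^2 = 654481 ≡ 752 (mod 989)
8^32 ≡ 752^2 = 565504 ≡ 785 (mod 989)
8^64 ≡ 785^2 = 616225 ≡ 78 (mod 989)
8^128 ≡ 78^2 = 6084 ≡ 150 (mod 989)
247 = 128 + 64 + 32 + 16 + 4 + 2 + 1 in binary powers of 2.
So 8^247 ≡ 150 · 78 · 785 · 752 · 140 · 64 · 8 ≡ 108 (mod 989).
Squaring chain: 108 → 785; never reaches −1, so base 8 is a Miller–Rabin witness that 989 is composite.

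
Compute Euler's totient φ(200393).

185328

Factor: 200393 = 19 · 53 · 199.
φ(200393) = (19−1) · (53−1) · (199−1) = 18 · 52 · 198 = 185328.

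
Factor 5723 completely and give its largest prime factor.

97

5723 = 59 · 97
97 is prime.
So 5723 = 59 · 97; the largest prime factor is 97.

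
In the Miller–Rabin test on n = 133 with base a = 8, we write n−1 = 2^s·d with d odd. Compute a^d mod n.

133 − 1 = 132 = 2^2 · 33, so d = 33.
8^1 ≡ 8 (mod 133)
8^2 ≡ 8^2 = 64 ≡ 64 (mod 133)
8^4 ≡ 64^2 = 4096 ≡ 106 (mod 133)
8^8 ≡ 106^2 = 11236 ≡ 64 (mod 133)
8^16 ≡ 64^2 = 4096 ≡ 106 (mod 133)
8^32 ≡ 106^2 = 11236 ≡ 64 (mod 133)
33 = 32 + 1 in binary powers of 2.
So 8^33 ≡ 64 · 8 ≡ 113 (mod 133).
Squaring chain: 113 → 1; never reaches −1, so base 8 is a Miller–Rabin witness that 133 is composite.

113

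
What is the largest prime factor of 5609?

79

5609 = 71 · 79
79 is prime.
So 5609 = 71 · 79; the largest prime factor is 79.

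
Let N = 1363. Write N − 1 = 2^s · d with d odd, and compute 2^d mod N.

1363 − 1 = 1362 = 2^1 · 681, so d = 681.
2^1 ≡ 2 (mod 1363)
2^2 ≡ 2^2 = 4 ≡ 4 (mod 1363)
2^4 ≡ 4^2 = 16 ≡ 16 (mod 1363)
2^8 ≡ 16^2 = 256 ≡ 256 (mod 1363)
2^16 ≡ 256^2 = 65536 ≡ 112 (mod 1363)
2^32 ≡ 112^2 = 12544 ≡ 277 (mod 1363)
2^64 ≡ 277^2 = 76729 ≡ 401 (mod 1363)
2^128 ≡ 401^2 = 160801 ≡ 1330 (mod 1363)
2^256 ≡ 1330^2 = 1768900 ≡ 1089 (mod 1363)
2^512 ≡ 1089^2 = 1185921 ≡ 111 (mod 1363)
681 = 512 + 128 + 32 + 8 + 1 in binary powers of 2.
So 2^681 ≡ 111 · 1330 · 277 · 256 · 2 ≡ 686 (mod 1363).
Squaring chain: 686; never reaches −1, so base 2 is a Miller–Rabin witness that 1363 is composite.

686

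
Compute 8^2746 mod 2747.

8^1 ≡ 8 (mod 2747)
8^2 ≡ 8^2 = 64 ≡ 64 (mod 2747)
8^4 ≡ 64^2 = 4096 ≡ 1349 (mod 2747)
8^8 ≡ 1349^2 = 1819801 ≡ 1287 (mod 2747)
8^16 ≡ 1287^2 = 1656369 ≡ 2675 (mod 2747)
8^32 ≡ 2675^2 = 7155625 ≡ 2437 (mod 2747)
8^64 ≡ 2437^2 = 5938969 ≡ 2702 (mod 2747)
8^128 ≡ 2702^2 = 7300804 ≡ 2025 (mod 2747)
8^256 ≡ 2025^2 = 4100625 ≡ 2101 (mod 2747)
8^512 ≡ 2101^2 = 4414201 ≡ 2519 (mod 2747)
8^1024 ≡ 2519^2 = 6345361 ≡ 2538 (mod 2747)
8^2048 ≡ 2538^2 = 6441444 ≡ 2476 (mod 2747)
2746 = 2048 + 512 + 128 + 32 + 16 + 8 + 2 in binary powers of 2.
So 8^2746 ≡ 2476 · 2519 · 2025 · 2437 · 2675 · 1287 · 64 ≡ 1958 (mod 2747).
Since 1958 ≠ 1, base 8 is a Fermat witness: 2747 is composite.

1958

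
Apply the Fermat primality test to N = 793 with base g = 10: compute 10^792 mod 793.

729

10^1 ≡ 10 (mod 793)
10^2 ≡ 10^2 = 100 ≡ 100 (mod 793)
10^4 ≡ 100^2 = 10000 ≡ 484 (mod 793)
10^8 ≡ 484^2 = 234256 ≡ 321 (mod 793)
10^16 ≡ 321^2 = 103041 ≡ 744 (mod 793)
10^32 ≡ 744^2 = 553536 ≡ 22 (mod 793)
10^64 ≡ 22^2 = 484 ≡ 484 (mod 793)
10^128 ≡ 484^2 = 234256 ≡ 321 (mod 793)
10^256 ≡ 321^2 = 103041 ≡ 744 (mod 793)
10^512 ≡ 744^2 = 553536 ≡ 22 (mod 793)
792 = 512 + 256 + 16 + 8 in binary powers of 2.
So 10^792 ≡ 22 · 744 · 744 · 321 ≡ 729 (mod 793).
Since 729 ≠ 1, base 10 is a Fermat witness: 793 is composite.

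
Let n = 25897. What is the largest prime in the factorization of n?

47

25897 = 19 · 1363
1363 = 29 · 47
47 is prime.
So 25897 = 19 · 29 · 47; the largest prime factor is 47.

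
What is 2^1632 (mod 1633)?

476

2^1 ≡ 2 (mod 1633)
2^2 ≡ 2^2 = 4 ≡ 4 (mod 1633)
2^4 ≡ 4^2 = 16 ≡ 16 (mod 1633)
2^8 ≡ 16^2 = 256 ≡ 256 (mod 1633)
2^16 ≡ 256^2 = 65536 ≡ 216 (mod 1633)
2^32 ≡ 216^2 = 46656 ≡ 932 (mod 1633)
2^64 ≡ 932^2 = 868624 ≡ 1501 (mod 1633)
2^128 ≡ 1501^2 = 2253001 ≡ 1094 (mod 1633)
2^256 ≡ 1094^2 = 1196836 ≡ 1480 (mod 1633)
2^512 ≡ 1480^2 = 2190400 ≡ 547 (mod 1633)
2^1024 ≡ 547^2 = 299209 ≡ 370 (mod 1633)
1632 = 1024 + 512 + 64 + 32 in binary powers of 2.
So 2^1632 ≡ 370 · 547 · 1501 · 932 ≡ 476 (mod 1633).
Since 476 ≠ 1, base 2 is a Fermat witness: 1633 is composite.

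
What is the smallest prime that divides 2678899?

2678899 is odd.
Digit sum 49, not divisible by 3.
Ends in 9: not divisible by 5.
7: 2678899 = 7·382699 + 6
11: 2678899 = 11·243536 + 3
13: 2678899 = 13·206069 + 2
17: 2678899 = 17·157582 + 5
19: 2678899 = 19·140994 + 13
23: 2678899 = 23·116473 + 20
29: 2678899 = 29·92375 + 24
31: 2678899 = 31·86416 + 3
37: 2678899 = 37·72402 + 25
41: 2678899 = 41·65339

41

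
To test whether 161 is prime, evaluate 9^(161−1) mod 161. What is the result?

9^1 ≡ 9 (mod 161)
9^2 ≡ 9^2 = 81 ≡ 81 (mod 161)
9^4 ≡ 81^2 = 6561 ≡ 121 (mod 161)
9^8 ≡ 121^2 = 14641 ≡ 151 (mod 161)
9^16 ≡ 151^2 = 22801 ≡ 100 (mod 161)
9^32 ≡ 100^2 = 10000 ≡ 18 (mod 161)
9^64 ≡ 18^2 = 324 ≡ 2 (mod 161)
9^128 ≡ 2^2 = 4 ≡ 4 (mod 161)
160 = 128 + 32 in binary powers of 2.
So 9^160 ≡ 4 · 18 ≡ 72 (mod 161).
Since 72 ≠ 1, base 9 is a Fermat witness: 161 is composite.

72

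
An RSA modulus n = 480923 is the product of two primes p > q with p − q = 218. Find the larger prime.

811

Since p = q + 218, we have 480923 = q(q + 218), so q² + 218q − 480923 = 0.
Discriminant: 218² + 4·480923 = 47524 + 1923692 = 1971216; √1971216 = 1404.
q = (−218 + 1404)/2 = 593, and p = q + 218 = 811.
Check: 593 · 811 = 480923.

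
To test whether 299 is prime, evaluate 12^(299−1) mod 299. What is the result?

12^1 ≡ 12 (mod 299)
12^2 ≡ 12^2 = 144 ≡ 144 (mod 299)
12^4 ≡ 144^2 = 20736 ≡ 105 (mod 299)
12^8 ≡ 105^2 = 11025 ≡ 261 (mod 299)
12^16 ≡ 261^2 = 68121 ≡ 248 (mod 299)
12^32 ≡ 248^2 = 61504 ≡ 209 (mod 299)
12^64 ≡ 209^2 = 43681 ≡ 27 (mod 299)
12^128 ≡ 27^2 = 729 ≡ 131 (mod 299)
12^256 ≡ 131^2 = 17161 ≡ 118 (mod 299)
298 = 256 + 32 + 8 + 2 in binary powers of 2.
So 12^298 ≡ 118 · 209 · 261 · 144 ≡ 196 (mod 299).
Since 196 ≠ 1, base 12 is a Fermat witness: 299 is composite.

196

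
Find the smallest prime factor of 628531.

628531 is odd.
Digit sum 25, not divisible by 3.
Ends in 1: not divisible by 5.
7: 628531 = 7·89790 + 1
11: 628531 = 11·57139 + 2
13: 628531 = 13·48348 + 7
17: 628531 = 17·36972 + 7
19: 628531 = 19·33080 + 11
23: 628531 = 23·27327 + 10
29: 628531 = 29·21673 + 14
31: 628531 = 31·20275 + 6
37: 628531 = 37·16987 + 12
41: 628531 = 41·15330 + 1
43: 628531 = 43·14617

43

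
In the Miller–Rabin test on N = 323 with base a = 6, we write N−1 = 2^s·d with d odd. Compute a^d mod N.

323 − 1 = 322 = 2^1 · 161, so d = 161.
6^1 ≡ 6 (mod 323)
6^2 ≡ 6^2 = 36 ≡ 36 (mod 323)
6^4 ≡ 36^2 = 1296 ≡ 4 (mod 323)
6^8 ≡ 4^2 = 16 ≡ 16 (mod 323)
6^16 ≡ 16^2 = 256 ≡ 256 (mod 323)
6^32 ≡ 256^2 = 65536 ≡ 290 (mod 323)
6^64 ≡ 290^2 = 84100 ≡ 120 (mod 323)
6^128 ≡ 120^2 = 14400 ≡ 188 (mod 323)
161 = 128 + 32 + 1 in binary powers of 2.
So 6^161 ≡ 188 · 290 · 6 ≡ 244 (mod 323).
Squaring chain: 244; never reaches −1, so base 6 is a Miller–Rabin witness that 323 is composite.

244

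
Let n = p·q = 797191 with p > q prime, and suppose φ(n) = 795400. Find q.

821

φ(n) = (p−1)(q−1) = n − (p+q) + 1, so p + q = 797191 − 795400 + 1 = 1792.
p and q are the roots of t² − 1792t + 797191 = 0.
Discriminant: 1792² − 4·797191 = 3211264 − 3188764 = 22500; √22500 = 150.
q = (1792 − 150)/2 = 821, p = (1792 + 150)/2 = 971.
Check: 821 · 971 = 797191.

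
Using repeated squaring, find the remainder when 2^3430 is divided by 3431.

2^1 ≡ 2 (mod 3431)
2^2 ≡ 2^2 = 4 ≡ 4 (mod 3431)
2^4 ≡ 4^2 = 16 ≡ 16 (mod 3431)
2^8 ≡ 16^2 = 256 ≡ 256 (mod 3431)
2^16 ≡ 256^2 = 65536 ≡ 347 (mod 3431)
2^32 ≡ 347^2 = 120409 ≡ 324 (mod 3431)
2^64 ≡ 324^2 = 104976 ≡ 2046 (mod 3431)
2^128 ≡ 2046^2 = 4186116 ≡ 296 (mod 3431)
2^256 ≡ 296^2 = 87616 ≡ 1841 (mod 3431)
2^512 ≡ 1841^2 = 3389281 ≡ 2884 (mod 3431)
2^1024 ≡ 2884^2 = 8317456 ≡ 712 (mod 3431)
2^2048 ≡ 712^2 = 506944 ≡ 2587 (mod 3431)
3430 = 2048 + 1024 + 256 + 64 + 32 + 4 + 2 in binary powers of 2.
So 2^3430 ≡ 2587 · 712 · 1841 · 2046 · 324 · 16 · 4 ≡ 2922 (mod 3431).
Since 2922 ≠ 1, base 2 is a Fermat witness: 3431 is composite.

2922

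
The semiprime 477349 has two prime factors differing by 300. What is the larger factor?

857

Since p = q + 300, we have 477349 = q(q + 300), so q² + 300q − 477349 = 0.
Discriminant: 300² + 4·477349 = 90000 + 1909396 = 1999396; √1999396 = 1414.
q = (−300 + 1414)/2 = 557, and p = q + 300 = 857.
Check: 557 · 857 = 477349.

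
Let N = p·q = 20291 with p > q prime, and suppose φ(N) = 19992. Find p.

φ(n) = (p−1)(q−1) = n − (p+q) + 1, so p + q = 20291 − 19992 + 1 = 300.
p and q are the roots of t² − 300t + 20291 = 0.
Discriminant: 300² − 4·20291 = 90000 − 81164 = 8836; √8836 = 94.
q = (300 − 94)/2 = 103, p = (300 + 94)/2 = 197.
Check: 103 · 197 = 20291.

197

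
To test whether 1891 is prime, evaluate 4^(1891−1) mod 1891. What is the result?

1

4^1 ≡ 4 (mod 1891)
4^2 ≡ 4^2 = 16 ≡ 16 (mod 1891)
4^4 ≡ 16^2 = 256 ≡ 256 (mod 1891)
4^8 ≡ 256^2 = 65536 ≡ 1242 (mod 1891)
4^16 ≡ 1242^2 = 1542564 ≡ 1399 (mod 1891)
4^32 ≡ 1399^2 = 1957201 ≡ 16 (mod 1891)
4^64 ≡ 16^2 = 256 ≡ 256 (mod 1891)
4^128 ≡ 256^2 = 65536 ≡ 1242 (mod 1891)
4^256 ≡ 1242^2 = 1542564 ≡ 1399 (mod 1891)
4^512 ≡ 1399^2 = 1957201 ≡ 16 (mod 1891)
4^1024 ≡ 16^2 = 256 ≡ 256 (mod 1891)
1890 = 1024 + 512 + 256 + 64 + 32 + 2 in binary powers of 2.
So 4^1890 ≡ 256 · 16 · 1399 · 256 · 16 · 16 ≡ 1 (mod 1891).
Since the result is 1, base 4 gives no evidence that 1891 is composite.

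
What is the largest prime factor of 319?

319 = 11 · 29
29 is prime.
So 319 = 11 · 29; the largest prime factor is 29.

29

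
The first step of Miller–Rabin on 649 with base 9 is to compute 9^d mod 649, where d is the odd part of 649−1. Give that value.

196

649 − 1 = 648 = 2^3 · 81, so d = 81.
9^1 ≡ 9 (mod 649)
9^2 ≡ 9^2 = 81 ≡ 81 (mod 649)
9^4 ≡ 81^2 = 6561 ≡ 71 (mod 649)
9^8 ≡ 71^2 = 5041 ≡ 498 (mod 649)
9^16 ≡ 498^2 = 248004 ≡ 86 (mod 649)
9^32 ≡ 86^2 = 7396 ≡ 257 (mod 649)
9^64 ≡ 257^2 = 66049 ≡ 500 (mod 649)
81 = 64 + 16 + 1 in binary powers of 2.
So 9^81 ≡ 500 · 86 · 9 ≡ 196 (mod 649).
Squaring chain: 196 → 125 → 49; never reaches −1, so base 9 is a Miller–Rabin witness that 649 is composite.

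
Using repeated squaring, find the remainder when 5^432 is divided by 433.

1

5^1 ≡ 5 (mod 433)
5^2 ≡ 5^2 = 25 ≡ 25 (mod 433)
5^4 ≡ 25^2 = 625 ≡ 192 (mod 433)
5^8 ≡ 192^2 = 36864 ≡ 59 (mod 433)
5^16 ≡ 59^2 = 3481 ≡ 17 (mod 433)
5^32 ≡ 17^2 = 289 ≡ 289 (mod 433)
5^64 ≡ 289^2 = 83521 ≡ 385 (mod 433)
5^128 ≡ 385^2 = 148225 ≡ 139 (mod 433)
5^256 ≡ 139^2 = 19321 ≡ 269 (mod 433)
432 = 256 + 128 + 32 + 16 in binary powers of 2.
So 5^432 ≡ 269 · 139 · 289 · 17 ≡ 1 (mod 433).
Since the result is 1, base 5 gives no evidence that 433 is composite.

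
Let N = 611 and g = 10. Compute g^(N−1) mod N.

10^1 ≡ 10 (mod 611)
10^2 ≡ 10^2 = 100 ≡ 100 (mod 611)
10^4 ≡ 100^2 = 10000 ≡ 224 (mod 611)
10^8 ≡ 224^2 = 50176 ≡ 74 (mod 611)
10^16 ≡ 74^2 = 5476 ≡ 588 (mod 611)
10^32 ≡ 588^2 = 345744 ≡ 529 (mod 611)
10^64 ≡ 529^2 = 279841 ≡ 3 (mod 611)
10^128 ≡ 3^2 = 9 ≡ 9 (mod 611)
10^256 ≡ 9^2 = 81 ≡ 81 (mod 611)
10^512 ≡ 81^2 = 6561 ≡ 451 (mod 611)
610 = 512 + 64 + 32 + 2 in binary powers of 2.
So 10^610 ≡ 451 · 3 · 529 · 100 ≡ 549 (mod 611).
Since 549 ≠ 1, base 10 is a Fermat witness: 611 is composite.

549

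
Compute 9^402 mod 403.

9^1 ≡ 9 (mod 403)
9^2 ≡ 9^2 = 81 ≡ 81 (mod 403)
9^4 ≡ 81^2 = 6561 ≡ 113 (mod 403)
9^8 ≡ 113^2 = 12769 ≡ 276 (mod 403)
9^16 ≡ 276^2 = 76176 ≡ 9 (mod 403)
9^32 ≡ 9^2 = 81 ≡ 81 (mod 403)
9^64 ≡ 81^2 = 6561 ≡ 113 (mod 403)
9^128 ≡ 113^2 = 12769 ≡ 276 (mod 403)
9^256 ≡ 276^2 = 76176 ≡ 9 (mod 403)
402 = 256 + 128 + 16 + 2 in binary powers of 2.
So 9^402 ≡ 9 · 276 · 9 · 81 ≡ 157 (mod 403).
Since 157 ≠ 1, base 9 is a Fermat witness: 403 is composite.

157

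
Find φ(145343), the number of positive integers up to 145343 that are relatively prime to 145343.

Factor: 145343 = 11 · 73 · 181.
φ(145343) = (11−1) · (73−1) · (181−1) = 10 · 72 · 180 = 129600.

129600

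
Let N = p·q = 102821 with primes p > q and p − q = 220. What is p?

Since p = q + 220, we have 102821 = q(q + 220), so q² + 220q − 102821 = 0.
Discriminant: 220² + 4·102821 = 48400 + 411284 = 459684; √459684 = 678.
q = (−220 + 678)/2 = 229, and p = q + 220 = 449.
Check: 229 · 449 = 102821.

449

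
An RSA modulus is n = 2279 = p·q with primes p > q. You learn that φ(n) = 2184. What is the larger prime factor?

φ(n) = (p−1)(q−1) = n − (p+q) + 1, so p + q = 2279 − 2184 + 1 = 96.
p and q are the roots of t² − 96t + 2279 = 0.
Discriminant: 96² − 4·2279 = 9216 − 9116 = 100; √100 = 10.
q = (96 − 10)/2 = 43, p = (96 + 10)/2 = 53.
Check: 43 · 53 = 2279.

53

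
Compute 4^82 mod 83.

1

4^1 ≡ 4 (mod 83)
4^2 ≡ 4^2 = 16 ≡ 16 (mod 83)
4^4 ≡ 16^2 = 256 ≡ 7 (mod 83)
4^8 ≡ 7^2 = 49 ≡ 49 (mod 83)
4^16 ≡ 49^2 = 2401 ≡ 77 (mod 83)
4^32 ≡ 77^2 = 5929 ≡ 36 (mod 83)
4^64 ≡ 36^2 = 1296 ≡ 51 (mod 83)
82 = 64 + 16 + 2 in binary powers of 2.
So 4^82 ≡ 51 · 77 · 16 ≡ 1 (mod 83).
Since the result is 1, base 4 gives no evidence that 83 is composite.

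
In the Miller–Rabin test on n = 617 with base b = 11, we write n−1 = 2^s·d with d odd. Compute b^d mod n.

617 − 1 = 616 = 2^3 · 77, so d = 77.
11^1 ≡ 11 (mod 617)
11^2 ≡ 11^2 = 121 ≡ 121 (mod 617)
11^4 ≡ 121^2 = 14641 ≡ 450 (mod 617)
11^8 ≡ 450^2 = 202500 ≡ 124 (mod 617)
11^16 ≡ 124^2 = 15376 ≡ 568 (mod 617)
11^32 ≡ 568^2 = 322624 ≡ 550 (mod 617)
11^64 ≡ 550^2 = 302500 ≡ 170 (mod 617)
77 = 64 + 8 + 4 + 1 in binary powers of 2.
So 11^77 ≡ 170 · 124 · 450 · 11 ≡ 194 (mod 617).
Squaring chain: 194 → 616 → 1; reaches −1, so base 11 does not prove 617 composite.

194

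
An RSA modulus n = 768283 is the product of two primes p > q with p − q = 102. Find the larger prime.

929

Since p = q + 102, we have 768283 = q(q + 102), so q² + 102q − 768283 = 0.
Discriminant: 102² + 4·768283 = 10404 + 3073132 = 3083536; √3083536 = 1756.
q = (−102 + 1756)/2 = 827, and p = q + 102 = 929.
Check: 827 · 929 = 768283.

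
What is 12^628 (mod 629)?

268

12^1 ≡ 12 (mod 629)
12^2 ≡ 12^2 = 144 ≡ 144 (mod 629)
12^4 ≡ 144^2 = 20736 ≡ 608 (mod 629)
12^8 ≡ 608^2 = 369664 ≡ 441 (mod 629)
12^16 ≡ 441^2 = 194481 ≡ 120 (mod 629)
12^32 ≡ 120^2 = 14400 ≡ 562 (mod 629)
12^64 ≡ 562^2 = 315844 ≡ 86 (mod 629)
12^128 ≡ 86^2 = 7396 ≡ 477 (mod 629)
12^256 ≡ 477^2 = 227529 ≡ 460 (mod 629)
12^512 ≡ 460^2 = 211600 ≡ 256 (mod 629)
628 = 512 + 64 + 32 + 16 + 4 in binary powers of 2.
So 12^628 ≡ 256 · 86 · 562 · 120 · 608 ≡ 268 (mod 629).
Since 268 ≠ 1, base 12 is a Fermat witness: 629 is composite.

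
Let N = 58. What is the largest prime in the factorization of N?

29

58 = 2 · 29
29 is prime.
So 58 = 2 · 29; the largest prime factor is 29.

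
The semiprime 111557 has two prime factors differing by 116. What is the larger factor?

Since p = q + 116, we have 111557 = q(q + 116), so q² + 116q − 111557 = 0.
Discriminant: 116² + 4·111557 = 13456 + 446228 = 459684; √459684 = 678.
q = (−116 + 678)/2 = 281, and p = q + 116 = 397.
Check: 281 · 397 = 111557.

397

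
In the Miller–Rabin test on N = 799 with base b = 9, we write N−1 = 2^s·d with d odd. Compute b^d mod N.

784

799 − 1 = 798 = 2^1 · 399, so d = 399.
9^1 ≡ 9 (mod 799)
9^2 ≡ 9^2 = 81 ≡ 81 (mod 799)
9^4 ≡ 81^2 = 6561 ≡ 169 (mod 799)
9^8 ≡ 169^2 = 28561 ≡ 596 (mod 799)
9^16 ≡ 596^2 = 355216 ≡ 460 (mod 799)
9^32 ≡ 460^2 = 211600 ≡ 664 (mod 799)
9^64 ≡ 664^2 = 440896 ≡ 647 (mod 799)
9^128 ≡ 647^2 = 418609 ≡ 732 (mod 799)
9^256 ≡ 732^2 = 535824 ≡ 494 (mod 799)
399 = 256 + 128 + 8 + 4 + 2 + 1 in binary powers of 2.
So 9^399 ≡ 494 · 732 · 596 · 169 · 81 · 9 ≡ 784 (mod 799).
Squaring chain: 784; never reaches −1, so base 9 is a Miller–Rabin witness that 799 is composite.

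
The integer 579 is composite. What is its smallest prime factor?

579 is odd.
Digit sum 21, divisible by 3.

3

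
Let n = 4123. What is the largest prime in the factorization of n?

31

4123 = 7 · 589
589 = 19 · 31
31 is prime.
So 4123 = 7 · 19 · 31; the largest prime factor is 31.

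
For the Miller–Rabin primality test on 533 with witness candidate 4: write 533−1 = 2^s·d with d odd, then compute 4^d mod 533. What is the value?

433

533 − 1 = 532 = 2^2 · 133, so d = 133.
4^1 ≡ 4 (mod 533)
4^2 ≡ 4^2 = 16 ≡ 16 (mod 533)
4^4 ≡ 16^2 = 256 ≡ 256 (mod 533)
4^8 ≡ 256^2 = 65536 ≡ 510 (mod 533)
4^16 ≡ 510^2 = 260100 ≡ 529 (mod 533)
4^32 ≡ 529^2 = 279841 ≡ 16 (mod 533)
4^64 ≡ 16^2 = 256 ≡ 256 (mod 533)
4^128 ≡ 256^2 = 65536 ≡ 510 (mod 533)
133 = 128 + 4 + 1 in binary powers of 2.
So 4^133 ≡ 510 · 256 · 4 ≡ 433 (mod 533).
Squaring chain: 433 → 406; never reaches −1, so base 4 is a Miller–Rabin witness that 533 is composite.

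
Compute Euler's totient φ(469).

396

Factor: 469 = 7 · 67.
φ(469) = (7−1) · (67−1) = 6 · 66 = 396.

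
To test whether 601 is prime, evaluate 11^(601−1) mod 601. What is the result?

1

11^1 ≡ 11 (mod 601)
11^2 ≡ 11^2 = 121 ≡ 121 (mod 601)
11^4 ≡ 121^2 = 14641 ≡ 217 (mod 601)
11^8 ≡ 217^2 = 47089 ≡ 211 (mod 601)
11^16 ≡ 211^2 = 44521 ≡ 47 (mod 601)
11^32 ≡ 47^2 = 2209 ≡ 406 (mod 601)
11^64 ≡ 406^2 = 164836 ≡ 162 (mod 601)
11^128 ≡ 162^2 = 26244 ≡ 401 (mod 601)
11^256 ≡ 401^2 = 160801 ≡ 334 (mod 601)
11^512 ≡ 334^2 = 111556 ≡ 371 (mod 601)
600 = 512 + 64 + 16 + 8 in binary powers of 2.
So 11^600 ≡ 371 · 162 · 47 · 211 ≡ 1 (mod 601).
Since the result is 1, base 11 gives no evidence that 601 is composite.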